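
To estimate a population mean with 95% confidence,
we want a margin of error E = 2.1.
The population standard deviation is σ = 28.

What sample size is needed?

Answer: n = 683

Derivation:
z_0.025 = 1.960
n = (z×σ/E)² = (1.960×28/2.1)²
n = 682.9511
Round up: n = 683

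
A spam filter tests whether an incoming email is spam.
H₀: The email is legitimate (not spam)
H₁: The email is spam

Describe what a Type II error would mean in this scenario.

Answer: Letting a spam email through to the inbox

Derivation:
Type I error (α): Rejecting H₀ when H₀ is true
Type II error (β): Failing to reject H₀ when H₁ is true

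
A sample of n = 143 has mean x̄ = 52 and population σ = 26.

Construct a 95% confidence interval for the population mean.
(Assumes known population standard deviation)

Answer: (47.7386, 56.2614)

Derivation:
Confidence level: 95%, α = 0.05
z_0.025 = 1.960
SE = σ/√n = 26/√143 = 2.1742
Margin of error = 1.960 × 2.1742 = 4.2614
CI: x̄ ± margin = 52 ± 4.2614
CI: (47.7386, 56.2614)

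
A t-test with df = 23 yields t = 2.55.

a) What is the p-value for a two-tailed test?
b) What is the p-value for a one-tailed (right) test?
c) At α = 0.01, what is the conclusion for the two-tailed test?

Using t-distribution with df = 23:
a) Two-tailed: p = 2×P(T > 2.55) = 0.0179
b) One-tailed: p = P(T > 2.55) = 0.0089
c) 0.0179 ≥ 0.01, fail to reject H₀

Answer: a) 0.0179, b) 0.0089, c) fail to reject H₀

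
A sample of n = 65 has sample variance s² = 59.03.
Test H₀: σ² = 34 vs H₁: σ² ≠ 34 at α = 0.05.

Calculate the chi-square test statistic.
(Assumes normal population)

df = n - 1 = 64
χ² = (n-1)s²/σ₀² = 64×59.03/34 = 111.1153
Critical values: χ²_{0.975,64} = 43.776, χ²_{0.025,64} = 88.004
Rejection region: χ² < 43.776 or χ² > 88.004
Decision: reject H₀

Answer: χ² = 111.1153, reject H₀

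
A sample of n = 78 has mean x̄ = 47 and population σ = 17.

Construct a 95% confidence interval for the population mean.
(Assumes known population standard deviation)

Confidence level: 95%, α = 0.05
z_0.025 = 1.960
SE = σ/√n = 17/√78 = 1.9249
Margin of error = 1.960 × 1.9249 = 3.7728
CI: x̄ ± margin = 47 ± 3.7728
CI: (43.2272, 50.7728)

Answer: (43.2272, 50.7728)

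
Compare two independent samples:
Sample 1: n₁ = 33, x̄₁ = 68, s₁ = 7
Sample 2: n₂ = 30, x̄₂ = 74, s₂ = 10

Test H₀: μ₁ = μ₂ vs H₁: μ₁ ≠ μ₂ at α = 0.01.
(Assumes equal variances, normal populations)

Answer: t = -2.7791, reject H₀

Derivation:
Pooled variance: s²_p = [32×7² + 29×10²]/(61) = 73.2459
s_p = 8.5584
SE = s_p×√(1/n₁ + 1/n₂) = 8.5584×√(1/33 + 1/30) = 2.1590
t = (x̄₁ - x̄₂)/SE = (68 - 74)/2.1590 = -2.7791
df = 61, t-critical = ±2.659
Decision: reject H₀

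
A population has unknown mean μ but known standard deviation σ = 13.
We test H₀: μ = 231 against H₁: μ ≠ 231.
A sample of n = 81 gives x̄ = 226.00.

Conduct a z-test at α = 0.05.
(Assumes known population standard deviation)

Standard error: SE = σ/√n = 13/√81 = 1.4444
z-statistic: z = (x̄ - μ₀)/SE = (226.00 - 231)/1.4444 = -3.4616
Critical value: ±1.960
p-value = 0.0005
Decision: reject H₀

Answer: z = -3.4616, reject H₀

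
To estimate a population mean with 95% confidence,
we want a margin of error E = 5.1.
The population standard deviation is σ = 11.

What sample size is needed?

Answer: n = 18

Derivation:
z_0.025 = 1.960
n = (z×σ/E)² = (1.960×11/5.1)²
n = 17.8713
Round up: n = 18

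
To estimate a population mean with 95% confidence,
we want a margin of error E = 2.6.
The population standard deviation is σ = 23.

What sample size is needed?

Answer: n = 301

Derivation:
z_0.025 = 1.960
n = (z×σ/E)² = (1.960×23/2.6)²
n = 300.6222
Round up: n = 301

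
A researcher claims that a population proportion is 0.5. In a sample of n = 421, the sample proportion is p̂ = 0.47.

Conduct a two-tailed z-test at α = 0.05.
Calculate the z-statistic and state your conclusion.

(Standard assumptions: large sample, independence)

H₀: p = 0.5, H₁: p ≠ 0.5
Standard error: SE = √(p₀(1-p₀)/n) = √(0.5×0.5/421) = 0.024369
z-statistic: z = (p̂ - p₀)/SE = (0.47 - 0.5)/0.024369 = -1.2311
Critical value: z_0.025 = ±1.960
p-value = 0.2183
Decision: fail to reject H₀ at α = 0.05

Answer: z = -1.2311, fail to reject H₀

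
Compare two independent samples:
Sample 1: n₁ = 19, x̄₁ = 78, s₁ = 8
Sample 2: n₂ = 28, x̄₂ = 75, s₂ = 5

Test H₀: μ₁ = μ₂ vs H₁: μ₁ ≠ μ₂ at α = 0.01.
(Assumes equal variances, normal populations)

Pooled variance: s²_p = [18×8² + 27×5²]/(45) = 40.6000
s_p = 6.3718
SE = s_p×√(1/n₁ + 1/n₂) = 6.3718×√(1/19 + 1/28) = 1.8939
t = (x̄₁ - x̄₂)/SE = (78 - 75)/1.8939 = 1.5840
df = 45, t-critical = ±2.690
Decision: fail to reject H₀

Answer: t = 1.5840, fail to reject H₀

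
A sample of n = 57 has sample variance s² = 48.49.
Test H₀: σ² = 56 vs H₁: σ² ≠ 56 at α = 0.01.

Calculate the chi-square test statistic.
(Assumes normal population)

Answer: χ² = 48.4900, fail to reject H₀

Derivation:
df = n - 1 = 56
χ² = (n-1)s²/σ₀² = 56×48.49/56 = 48.4900
Critical values: χ²_{0.995,56} = 32.490, χ²_{0.005,56} = 86.994
Rejection region: χ² < 32.490 or χ² > 86.994
Decision: fail to reject H₀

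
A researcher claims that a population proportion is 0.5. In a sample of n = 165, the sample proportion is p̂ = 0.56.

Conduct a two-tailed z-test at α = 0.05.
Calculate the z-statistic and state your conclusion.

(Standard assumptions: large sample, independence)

Answer: z = 1.5414, fail to reject H₀

Derivation:
H₀: p = 0.5, H₁: p ≠ 0.5
Standard error: SE = √(p₀(1-p₀)/n) = √(0.5×0.5/165) = 0.038925
z-statistic: z = (p̂ - p₀)/SE = (0.56 - 0.5)/0.038925 = 1.5414
Critical value: z_0.025 = ±1.960
p-value = 0.1232
Decision: fail to reject H₀ at α = 0.05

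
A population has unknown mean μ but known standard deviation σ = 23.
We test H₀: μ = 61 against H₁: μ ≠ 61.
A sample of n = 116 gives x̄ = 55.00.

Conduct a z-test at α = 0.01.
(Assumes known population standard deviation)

Standard error: SE = σ/√n = 23/√116 = 2.1355
z-statistic: z = (x̄ - μ₀)/SE = (55.00 - 61)/2.1355 = -2.8096
Critical value: ±2.576
p-value = 0.0050
Decision: reject H₀

Answer: z = -2.8096, reject H₀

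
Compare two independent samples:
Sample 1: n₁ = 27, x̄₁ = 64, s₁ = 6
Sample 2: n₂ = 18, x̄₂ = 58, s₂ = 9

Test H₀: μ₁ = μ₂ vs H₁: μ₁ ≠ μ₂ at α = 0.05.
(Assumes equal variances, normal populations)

Answer: t = 2.6885, reject H₀

Derivation:
Pooled variance: s²_p = [26×6² + 17×9²]/(43) = 53.7907
s_p = 7.3342
SE = s_p×√(1/n₁ + 1/n₂) = 7.3342×√(1/27 + 1/18) = 2.2317
t = (x̄₁ - x̄₂)/SE = (64 - 58)/2.2317 = 2.6885
df = 43, t-critical = ±2.017
Decision: reject H₀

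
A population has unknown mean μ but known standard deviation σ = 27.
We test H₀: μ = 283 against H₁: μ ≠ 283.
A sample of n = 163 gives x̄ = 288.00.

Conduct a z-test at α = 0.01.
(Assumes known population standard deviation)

Answer: z = 2.3643, fail to reject H₀

Derivation:
Standard error: SE = σ/√n = 27/√163 = 2.1148
z-statistic: z = (x̄ - μ₀)/SE = (288.00 - 283)/2.1148 = 2.3643
Critical value: ±2.576
p-value = 0.0181
Decision: fail to reject H₀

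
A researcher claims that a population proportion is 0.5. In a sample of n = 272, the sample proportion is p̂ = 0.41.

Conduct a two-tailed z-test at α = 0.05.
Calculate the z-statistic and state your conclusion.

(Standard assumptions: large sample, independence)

H₀: p = 0.5, H₁: p ≠ 0.5
Standard error: SE = √(p₀(1-p₀)/n) = √(0.5×0.5/272) = 0.030317
z-statistic: z = (p̂ - p₀)/SE = (0.41 - 0.5)/0.030317 = -2.9686
Critical value: z_0.025 = ±1.960
p-value = 0.0030
Decision: reject H₀ at α = 0.05

Answer: z = -2.9686, reject H₀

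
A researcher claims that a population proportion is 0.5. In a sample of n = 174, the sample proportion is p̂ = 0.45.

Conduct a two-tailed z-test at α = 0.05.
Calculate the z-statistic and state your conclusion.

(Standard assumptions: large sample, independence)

H₀: p = 0.5, H₁: p ≠ 0.5
Standard error: SE = √(p₀(1-p₀)/n) = √(0.5×0.5/174) = 0.037905
z-statistic: z = (p̂ - p₀)/SE = (0.45 - 0.5)/0.037905 = -1.3191
Critical value: z_0.025 = ±1.960
p-value = 0.1871
Decision: fail to reject H₀ at α = 0.05

Answer: z = -1.3191, fail to reject H₀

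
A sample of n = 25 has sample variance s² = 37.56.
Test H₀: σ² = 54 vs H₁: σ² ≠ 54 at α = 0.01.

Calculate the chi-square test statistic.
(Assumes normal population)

df = n - 1 = 24
χ² = (n-1)s²/σ₀² = 24×37.56/54 = 16.6933
Critical values: χ²_{0.995,24} = 9.886, χ²_{0.005,24} = 45.559
Rejection region: χ² < 9.886 or χ² > 45.559
Decision: fail to reject H₀

Answer: χ² = 16.6933, fail to reject H₀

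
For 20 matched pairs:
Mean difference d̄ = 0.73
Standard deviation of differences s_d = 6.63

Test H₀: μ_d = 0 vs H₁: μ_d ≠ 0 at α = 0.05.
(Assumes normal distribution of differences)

Answer: t = 0.4924, fail to reject H₀

Derivation:
df = n - 1 = 19
SE = s_d/√n = 6.63/√20 = 1.4825
t = d̄/SE = 0.73/1.4825 = 0.4924
Critical value: t_{0.025,19} = ±2.093
p-value ≈ 0.6281
Decision: fail to reject H₀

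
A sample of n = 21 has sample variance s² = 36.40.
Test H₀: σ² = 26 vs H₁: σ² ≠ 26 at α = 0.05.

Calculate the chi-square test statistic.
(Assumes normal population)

df = n - 1 = 20
χ² = (n-1)s²/σ₀² = 20×36.40/26 = 28.0000
Critical values: χ²_{0.975,20} = 9.591, χ²_{0.025,20} = 34.170
Rejection region: χ² < 9.591 or χ² > 34.170
Decision: fail to reject H₀

Answer: χ² = 28.0000, fail to reject H₀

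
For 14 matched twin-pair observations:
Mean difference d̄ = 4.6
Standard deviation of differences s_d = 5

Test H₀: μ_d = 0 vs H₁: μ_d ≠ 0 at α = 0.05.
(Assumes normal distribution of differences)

df = n - 1 = 13
SE = s_d/√n = 5/√14 = 1.3363
t = d̄/SE = 4.6/1.3363 = 3.4423
Critical value: t_{0.025,13} = ±2.160
p-value ≈ 0.0044
Decision: reject H₀

Answer: t = 3.4423, reject H₀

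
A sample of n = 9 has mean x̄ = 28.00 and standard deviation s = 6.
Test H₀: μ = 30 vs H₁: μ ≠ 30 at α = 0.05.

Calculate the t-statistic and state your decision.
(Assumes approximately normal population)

Answer: t = -1.0000, fail to reject H₀

Derivation:
df = n - 1 = 8
SE = s/√n = 6/√9 = 2.0000
t = (x̄ - μ₀)/SE = (28.00 - 30)/2.0000 = -1.0000
Critical value: t_{0.025,8} = ±2.306
p-value ≈ 0.3466
Decision: fail to reject H₀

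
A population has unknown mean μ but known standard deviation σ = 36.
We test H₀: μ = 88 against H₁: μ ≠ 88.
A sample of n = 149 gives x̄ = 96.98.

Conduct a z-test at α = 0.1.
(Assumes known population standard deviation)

Standard error: SE = σ/√n = 36/√149 = 2.9492
z-statistic: z = (x̄ - μ₀)/SE = (96.98 - 88)/2.9492 = 3.0449
Critical value: ±1.645
p-value = 0.0023
Decision: reject H₀

Answer: z = 3.0449, reject H₀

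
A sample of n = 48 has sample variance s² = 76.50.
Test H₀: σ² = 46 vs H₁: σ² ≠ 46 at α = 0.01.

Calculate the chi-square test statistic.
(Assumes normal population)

Answer: χ² = 78.1630, reject H₀

Derivation:
df = n - 1 = 47
χ² = (n-1)s²/σ₀² = 47×76.50/46 = 78.1630
Critical values: χ²_{0.995,47} = 25.775, χ²_{0.005,47} = 75.704
Rejection region: χ² < 25.775 or χ² > 75.704
Decision: reject H₀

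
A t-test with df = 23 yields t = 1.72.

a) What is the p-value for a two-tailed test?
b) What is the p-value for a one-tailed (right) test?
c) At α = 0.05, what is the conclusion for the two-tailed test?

Using t-distribution with df = 23:
a) Two-tailed: p = 2×P(T > 1.72) = 0.0989
b) One-tailed: p = P(T > 1.72) = 0.0494
c) 0.0989 ≥ 0.05, fail to reject H₀

Answer: a) 0.0989, b) 0.0494, c) fail to reject H₀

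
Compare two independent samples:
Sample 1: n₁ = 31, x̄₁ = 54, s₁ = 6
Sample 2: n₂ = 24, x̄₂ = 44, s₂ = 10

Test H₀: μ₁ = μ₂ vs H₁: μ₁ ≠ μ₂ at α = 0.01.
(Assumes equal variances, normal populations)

Pooled variance: s²_p = [30×6² + 23×10²]/(53) = 63.7736
s_p = 7.9858
SE = s_p×√(1/n₁ + 1/n₂) = 7.9858×√(1/31 + 1/24) = 2.1713
t = (x̄₁ - x̄₂)/SE = (54 - 44)/2.1713 = 4.6055
df = 53, t-critical = ±2.672
Decision: reject H₀

Answer: t = 4.6055, reject H₀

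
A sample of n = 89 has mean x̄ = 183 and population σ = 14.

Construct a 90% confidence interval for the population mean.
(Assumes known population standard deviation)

Answer: (180.5588, 185.4412)

Derivation:
Confidence level: 90%, α = 0.1
z_0.05 = 1.645
SE = σ/√n = 14/√89 = 1.4840
Margin of error = 1.645 × 1.4840 = 2.4412
CI: x̄ ± margin = 183 ± 2.4412
CI: (180.5588, 185.4412)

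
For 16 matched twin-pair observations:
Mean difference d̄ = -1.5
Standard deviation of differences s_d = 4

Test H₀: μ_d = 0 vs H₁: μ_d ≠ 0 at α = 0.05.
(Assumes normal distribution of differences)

Answer: t = -1.5000, fail to reject H₀

Derivation:
df = n - 1 = 15
SE = s_d/√n = 4/√16 = 1.0000
t = d̄/SE = -1.5/1.0000 = -1.5000
Critical value: t_{0.025,15} = ±2.131
p-value ≈ 0.1544
Decision: fail to reject H₀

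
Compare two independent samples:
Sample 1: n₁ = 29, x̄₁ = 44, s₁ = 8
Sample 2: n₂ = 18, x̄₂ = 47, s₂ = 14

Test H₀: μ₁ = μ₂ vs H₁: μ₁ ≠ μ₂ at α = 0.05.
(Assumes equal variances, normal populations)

Pooled variance: s²_p = [28×8² + 17×14²]/(45) = 113.8667
s_p = 10.6708
SE = s_p×√(1/n₁ + 1/n₂) = 10.6708×√(1/29 + 1/18) = 3.2019
t = (x̄₁ - x̄₂)/SE = (44 - 47)/3.2019 = -0.9369
df = 45, t-critical = ±2.014
Decision: fail to reject H₀

Answer: t = -0.9369, fail to reject H₀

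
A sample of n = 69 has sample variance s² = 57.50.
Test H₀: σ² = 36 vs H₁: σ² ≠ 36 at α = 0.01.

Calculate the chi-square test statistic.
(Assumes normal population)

Answer: χ² = 108.6111, reject H₀

Derivation:
df = n - 1 = 68
χ² = (n-1)s²/σ₀² = 68×57.50/36 = 108.6111
Critical values: χ²_{0.995,68} = 41.713, χ²_{0.005,68} = 101.776
Rejection region: χ² < 41.713 or χ² > 101.776
Decision: reject H₀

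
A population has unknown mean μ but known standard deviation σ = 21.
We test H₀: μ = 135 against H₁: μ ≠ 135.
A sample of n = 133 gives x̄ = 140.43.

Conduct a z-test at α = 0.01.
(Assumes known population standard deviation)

Answer: z = 2.9820, reject H₀

Derivation:
Standard error: SE = σ/√n = 21/√133 = 1.8209
z-statistic: z = (x̄ - μ₀)/SE = (140.43 - 135)/1.8209 = 2.9820
Critical value: ±2.576
p-value = 0.0029
Decision: reject H₀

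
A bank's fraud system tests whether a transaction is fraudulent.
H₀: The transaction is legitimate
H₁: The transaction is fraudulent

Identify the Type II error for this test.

Type I error (α): Rejecting H₀ when H₀ is true
Type II error (β): Failing to reject H₀ when H₁ is true

Answer: Allowing a fraudulent transaction to go through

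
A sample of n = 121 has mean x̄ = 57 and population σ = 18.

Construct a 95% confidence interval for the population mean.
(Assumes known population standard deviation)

Answer: (53.7927, 60.2073)

Derivation:
Confidence level: 95%, α = 0.05
z_0.025 = 1.960
SE = σ/√n = 18/√121 = 1.6364
Margin of error = 1.960 × 1.6364 = 3.2073
CI: x̄ ± margin = 57 ± 3.2073
CI: (53.7927, 60.2073)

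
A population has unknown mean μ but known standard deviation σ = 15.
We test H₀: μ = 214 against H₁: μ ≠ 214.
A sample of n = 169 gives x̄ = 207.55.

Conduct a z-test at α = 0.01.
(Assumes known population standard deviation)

Standard error: SE = σ/√n = 15/√169 = 1.1538
z-statistic: z = (x̄ - μ₀)/SE = (207.55 - 214)/1.1538 = -5.5902
Critical value: ±2.576
p-value < 0.0001
Decision: reject H₀

Answer: z = -5.5902, reject H₀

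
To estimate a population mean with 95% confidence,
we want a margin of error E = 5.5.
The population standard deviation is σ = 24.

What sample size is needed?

Answer: n = 74

Derivation:
z_0.025 = 1.960
n = (z×σ/E)² = (1.960×24/5.5)²
n = 73.1491
Round up: n = 74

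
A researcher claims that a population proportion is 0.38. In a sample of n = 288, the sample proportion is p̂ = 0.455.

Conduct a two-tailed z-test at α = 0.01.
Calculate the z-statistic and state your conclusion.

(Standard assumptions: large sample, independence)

Answer: z = 2.6222, reject H₀

Derivation:
H₀: p = 0.38, H₁: p ≠ 0.38
Standard error: SE = √(p₀(1-p₀)/n) = √(0.38×0.62/288) = 0.028602
z-statistic: z = (p̂ - p₀)/SE = (0.455 - 0.38)/0.028602 = 2.6222
Critical value: z_0.005 = ±2.576
p-value = 0.0087
Decision: reject H₀ at α = 0.01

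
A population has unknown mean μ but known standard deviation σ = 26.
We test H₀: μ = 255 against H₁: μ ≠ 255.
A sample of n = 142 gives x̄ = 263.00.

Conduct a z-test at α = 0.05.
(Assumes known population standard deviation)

Answer: z = 3.6665, reject H₀

Derivation:
Standard error: SE = σ/√n = 26/√142 = 2.1819
z-statistic: z = (x̄ - μ₀)/SE = (263.00 - 255)/2.1819 = 3.6665
Critical value: ±1.960
p-value = 0.0002
Decision: reject H₀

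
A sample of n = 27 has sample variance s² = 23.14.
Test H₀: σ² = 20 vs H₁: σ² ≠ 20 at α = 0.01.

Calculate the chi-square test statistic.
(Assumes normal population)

Answer: χ² = 30.0820, fail to reject H₀

Derivation:
df = n - 1 = 26
χ² = (n-1)s²/σ₀² = 26×23.14/20 = 30.0820
Critical values: χ²_{0.995,26} = 11.160, χ²_{0.005,26} = 48.290
Rejection region: χ² < 11.160 or χ² > 48.290
Decision: fail to reject H₀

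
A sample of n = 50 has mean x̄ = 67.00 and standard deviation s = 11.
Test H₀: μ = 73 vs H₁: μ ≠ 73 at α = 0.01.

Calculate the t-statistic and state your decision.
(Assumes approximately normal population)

df = n - 1 = 49
SE = s/√n = 11/√50 = 1.5556
t = (x̄ - μ₀)/SE = (67.00 - 73)/1.5556 = -3.8570
Critical value: t_{0.005,49} = ±2.680
p-value ≈ 0.0003
Decision: reject H₀

Answer: t = -3.8570, reject H₀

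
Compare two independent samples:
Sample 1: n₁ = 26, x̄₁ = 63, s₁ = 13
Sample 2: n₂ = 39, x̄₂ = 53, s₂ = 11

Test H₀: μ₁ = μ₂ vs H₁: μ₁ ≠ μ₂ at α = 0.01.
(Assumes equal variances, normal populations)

Pooled variance: s²_p = [25×13² + 38×11²]/(63) = 140.0476
s_p = 11.8342
SE = s_p×√(1/n₁ + 1/n₂) = 11.8342×√(1/26 + 1/39) = 2.9962
t = (x̄₁ - x̄₂)/SE = (63 - 53)/2.9962 = 3.3376
df = 63, t-critical = ±2.656
Decision: reject H₀

Answer: t = 3.3376, reject H₀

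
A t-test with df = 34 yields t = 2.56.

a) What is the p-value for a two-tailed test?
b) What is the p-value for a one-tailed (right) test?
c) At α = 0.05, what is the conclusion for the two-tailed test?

Answer: a) 0.0151, b) 0.0075, c) reject H₀

Derivation:
Using t-distribution with df = 34:
a) Two-tailed: p = 2×P(T > 2.56) = 0.0151
b) One-tailed: p = P(T > 2.56) = 0.0075
c) 0.0151 < 0.05, reject H₀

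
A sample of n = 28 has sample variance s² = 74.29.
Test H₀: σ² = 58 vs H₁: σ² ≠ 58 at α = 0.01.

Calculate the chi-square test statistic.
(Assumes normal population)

Answer: χ² = 34.5833, fail to reject H₀

Derivation:
df = n - 1 = 27
χ² = (n-1)s²/σ₀² = 27×74.29/58 = 34.5833
Critical values: χ²_{0.995,27} = 11.808, χ²_{0.005,27} = 49.645
Rejection region: χ² < 11.808 or χ² > 49.645
Decision: fail to reject H₀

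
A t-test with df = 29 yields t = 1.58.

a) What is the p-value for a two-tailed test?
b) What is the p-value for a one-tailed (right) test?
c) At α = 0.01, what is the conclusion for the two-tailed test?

Answer: a) 0.1250, b) 0.0625, c) fail to reject H₀

Derivation:
Using t-distribution with df = 29:
a) Two-tailed: p = 2×P(T > 1.58) = 0.1250
b) One-tailed: p = P(T > 1.58) = 0.0625
c) 0.1250 ≥ 0.01, fail to reject H₀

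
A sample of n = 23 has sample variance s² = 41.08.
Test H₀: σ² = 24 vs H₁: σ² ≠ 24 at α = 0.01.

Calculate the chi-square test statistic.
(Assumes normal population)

Answer: χ² = 37.6567, fail to reject H₀

Derivation:
df = n - 1 = 22
χ² = (n-1)s²/σ₀² = 22×41.08/24 = 37.6567
Critical values: χ²_{0.995,22} = 8.643, χ²_{0.005,22} = 42.796
Rejection region: χ² < 8.643 or χ² > 42.796
Decision: fail to reject H₀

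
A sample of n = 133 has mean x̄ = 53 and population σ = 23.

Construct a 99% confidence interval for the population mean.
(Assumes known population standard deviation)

Answer: (47.8624, 58.1376)

Derivation:
Confidence level: 99%, α = 0.01
z_0.005 = 2.576
SE = σ/√n = 23/√133 = 1.9944
Margin of error = 2.576 × 1.9944 = 5.1376
CI: x̄ ± margin = 53 ± 5.1376
CI: (47.8624, 58.1376)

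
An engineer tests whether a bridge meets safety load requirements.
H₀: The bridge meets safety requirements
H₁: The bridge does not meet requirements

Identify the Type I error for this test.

Type I error: rejecting H₀ when it is actually true (false positive).
Type II error: failing to reject H₀ when H₁ is actually true (false negative).

Answer: Unnecessarily closing a safe bridge for repairs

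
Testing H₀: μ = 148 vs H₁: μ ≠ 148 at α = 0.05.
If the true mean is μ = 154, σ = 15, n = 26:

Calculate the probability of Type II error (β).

SE = σ/√n = 15/√26 = 2.9417
Critical values: μ₀ ± z_0.025×SE = 148 ± 1.960×2.9417
Acceptance region: (142.2343, 153.7657)
Under H₁ (μ = 154): z_high = (153.7657 - 154)/2.9417 = -0.0796, z_low = (142.2343 - 154)/2.9417 = -3.9996
β = P(not reject | H₁) = Φ(-0.0796) - Φ(-3.9996) ≈ 0.4682

Answer: β ≈ 0.4682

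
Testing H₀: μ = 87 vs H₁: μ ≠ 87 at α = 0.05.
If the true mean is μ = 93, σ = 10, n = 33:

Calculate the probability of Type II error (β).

SE = σ/√n = 10/√33 = 1.7408
Critical values: μ₀ ± z_0.025×SE = 87 ± 1.960×1.7408
Acceptance region: (83.5880, 90.4120)
Under H₁ (μ = 93): z_high = (90.4120 - 93)/1.7408 = -1.4867, z_low = (83.5880 - 93)/1.7408 = -5.4067
β = P(not reject | H₁) = Φ(-1.4867) - Φ(-5.4067) ≈ 0.0685

Answer: β ≈ 0.0685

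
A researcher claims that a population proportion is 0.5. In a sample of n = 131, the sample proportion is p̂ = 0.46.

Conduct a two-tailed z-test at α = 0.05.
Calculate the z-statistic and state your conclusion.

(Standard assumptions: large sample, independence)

Answer: z = -0.9156, fail to reject H₀

Derivation:
H₀: p = 0.5, H₁: p ≠ 0.5
Standard error: SE = √(p₀(1-p₀)/n) = √(0.5×0.5/131) = 0.043685
z-statistic: z = (p̂ - p₀)/SE = (0.46 - 0.5)/0.043685 = -0.9156
Critical value: z_0.025 = ±1.960
p-value = 0.3599
Decision: fail to reject H₀ at α = 0.05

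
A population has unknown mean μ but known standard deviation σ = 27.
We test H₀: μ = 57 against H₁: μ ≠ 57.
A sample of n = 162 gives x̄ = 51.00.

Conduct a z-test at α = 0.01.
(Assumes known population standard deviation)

Standard error: SE = σ/√n = 27/√162 = 2.1213
z-statistic: z = (x̄ - μ₀)/SE = (51.00 - 57)/2.1213 = -2.8285
Critical value: ±2.576
p-value = 0.0047
Decision: reject H₀

Answer: z = -2.8285, reject H₀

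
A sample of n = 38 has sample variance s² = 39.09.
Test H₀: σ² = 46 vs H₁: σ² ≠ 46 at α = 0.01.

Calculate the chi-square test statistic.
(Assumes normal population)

df = n - 1 = 37
χ² = (n-1)s²/σ₀² = 37×39.09/46 = 31.4420
Critical values: χ²_{0.995,37} = 18.586, χ²_{0.005,37} = 62.883
Rejection region: χ² < 18.586 or χ² > 62.883
Decision: fail to reject H₀

Answer: χ² = 31.4420, fail to reject H₀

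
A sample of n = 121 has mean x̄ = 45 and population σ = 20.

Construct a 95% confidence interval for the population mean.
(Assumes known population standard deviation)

Answer: (41.4363, 48.5637)

Derivation:
Confidence level: 95%, α = 0.05
z_0.025 = 1.960
SE = σ/√n = 20/√121 = 1.8182
Margin of error = 1.960 × 1.8182 = 3.5637
CI: x̄ ± margin = 45 ± 3.5637
CI: (41.4363, 48.5637)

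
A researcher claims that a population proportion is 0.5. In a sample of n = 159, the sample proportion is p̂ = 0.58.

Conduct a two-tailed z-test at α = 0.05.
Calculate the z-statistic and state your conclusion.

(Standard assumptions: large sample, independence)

H₀: p = 0.5, H₁: p ≠ 0.5
Standard error: SE = √(p₀(1-p₀)/n) = √(0.5×0.5/159) = 0.039653
z-statistic: z = (p̂ - p₀)/SE = (0.58 - 0.5)/0.039653 = 2.0175
Critical value: z_0.025 = ±1.960
p-value = 0.0436
Decision: reject H₀ at α = 0.05

Answer: z = 2.0175, reject H₀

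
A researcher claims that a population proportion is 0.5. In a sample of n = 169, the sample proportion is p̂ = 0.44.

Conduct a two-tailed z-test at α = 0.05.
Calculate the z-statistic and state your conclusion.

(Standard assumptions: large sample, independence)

Answer: z = -1.5600, fail to reject H₀

Derivation:
H₀: p = 0.5, H₁: p ≠ 0.5
Standard error: SE = √(p₀(1-p₀)/n) = √(0.5×0.5/169) = 0.038462
z-statistic: z = (p̂ - p₀)/SE = (0.44 - 0.5)/0.038462 = -1.5600
Critical value: z_0.025 = ±1.960
p-value = 0.1188
Decision: fail to reject H₀ at α = 0.05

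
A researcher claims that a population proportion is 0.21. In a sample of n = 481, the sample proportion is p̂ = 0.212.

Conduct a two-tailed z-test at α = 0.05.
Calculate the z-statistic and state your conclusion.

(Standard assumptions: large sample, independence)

Answer: z = 0.1077, fail to reject H₀

Derivation:
H₀: p = 0.21, H₁: p ≠ 0.21
Standard error: SE = √(p₀(1-p₀)/n) = √(0.21×0.79/481) = 0.018572
z-statistic: z = (p̂ - p₀)/SE = (0.212 - 0.21)/0.018572 = 0.1077
Critical value: z_0.025 = ±1.960
p-value = 0.9142
Decision: fail to reject H₀ at α = 0.05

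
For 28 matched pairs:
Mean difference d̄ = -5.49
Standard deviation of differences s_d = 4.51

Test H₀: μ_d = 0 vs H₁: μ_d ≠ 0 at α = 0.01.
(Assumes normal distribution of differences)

df = n - 1 = 27
SE = s_d/√n = 4.51/√28 = 0.8523
t = d̄/SE = -5.49/0.8523 = -6.4414
Critical value: t_{0.005,27} = ±2.771
p-value < 0.0001
Decision: reject H₀

Answer: t = -6.4414, reject H₀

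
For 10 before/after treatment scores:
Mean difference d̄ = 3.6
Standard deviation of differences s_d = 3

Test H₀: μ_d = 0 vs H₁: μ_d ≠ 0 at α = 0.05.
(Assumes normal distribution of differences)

df = n - 1 = 9
SE = s_d/√n = 3/√10 = 0.9487
t = d̄/SE = 3.6/0.9487 = 3.7947
Critical value: t_{0.025,9} = ±2.262
p-value ≈ 0.0043
Decision: reject H₀

Answer: t = 3.7947, reject H₀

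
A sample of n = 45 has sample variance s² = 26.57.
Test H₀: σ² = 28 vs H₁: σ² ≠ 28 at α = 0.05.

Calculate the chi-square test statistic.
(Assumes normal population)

Answer: χ² = 41.7529, fail to reject H₀

Derivation:
df = n - 1 = 44
χ² = (n-1)s²/σ₀² = 44×26.57/28 = 41.7529
Critical values: χ²_{0.975,44} = 27.575, χ²_{0.025,44} = 64.201
Rejection region: χ² < 27.575 or χ² > 64.201
Decision: fail to reject H₀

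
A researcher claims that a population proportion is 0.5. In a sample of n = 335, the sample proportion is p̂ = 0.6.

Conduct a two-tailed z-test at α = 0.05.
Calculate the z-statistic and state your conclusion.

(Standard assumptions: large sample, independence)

H₀: p = 0.5, H₁: p ≠ 0.5
Standard error: SE = √(p₀(1-p₀)/n) = √(0.5×0.5/335) = 0.027318
z-statistic: z = (p̂ - p₀)/SE = (0.6 - 0.5)/0.027318 = 3.6606
Critical value: z_0.025 = ±1.960
p-value = 0.0003
Decision: reject H₀ at α = 0.05

Answer: z = 3.6606, reject H₀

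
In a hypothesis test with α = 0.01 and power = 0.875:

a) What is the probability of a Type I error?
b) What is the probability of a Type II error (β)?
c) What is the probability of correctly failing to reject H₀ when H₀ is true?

a) Type I error probability = α = 0.01
b) Power = P(reject H₀ | H₁ true) = 1 - β = 0.875, so Type II error probability = β = 1 - Power = 0.125
c) P(fail to reject H₀ | H₀ true) = 1 - α = 0.99

Answer: a) 0.01, b) 0.125, c) 0.99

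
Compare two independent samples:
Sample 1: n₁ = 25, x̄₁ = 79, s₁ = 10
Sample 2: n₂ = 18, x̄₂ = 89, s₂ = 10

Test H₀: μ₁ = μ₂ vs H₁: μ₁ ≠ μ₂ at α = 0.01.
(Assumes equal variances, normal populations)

Answer: t = -3.2350, reject H₀

Derivation:
Pooled variance: s²_p = [24×10² + 17×10²]/(41) = 100.0000
s_p = 10.0000
SE = s_p×√(1/n₁ + 1/n₂) = 10.0000×√(1/25 + 1/18) = 3.0912
t = (x̄₁ - x̄₂)/SE = (79 - 89)/3.0912 = -3.2350
df = 41, t-critical = ±2.701
Decision: reject H₀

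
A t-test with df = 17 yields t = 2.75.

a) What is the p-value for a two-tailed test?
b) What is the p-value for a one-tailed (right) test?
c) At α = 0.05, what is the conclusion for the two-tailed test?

Using t-distribution with df = 17:
a) Two-tailed: p = 2×P(T > 2.75) = 0.0137
b) One-tailed: p = P(T > 2.75) = 0.0068
c) 0.0137 < 0.05, reject H₀

Answer: a) 0.0137, b) 0.0068, c) reject H₀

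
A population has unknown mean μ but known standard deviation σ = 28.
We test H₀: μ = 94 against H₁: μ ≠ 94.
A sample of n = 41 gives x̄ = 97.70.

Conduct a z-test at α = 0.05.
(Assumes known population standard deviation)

Standard error: SE = σ/√n = 28/√41 = 4.3729
z-statistic: z = (x̄ - μ₀)/SE = (97.70 - 94)/4.3729 = 0.8461
Critical value: ±1.960
p-value = 0.3975
Decision: fail to reject H₀

Answer: z = 0.8461, fail to reject H₀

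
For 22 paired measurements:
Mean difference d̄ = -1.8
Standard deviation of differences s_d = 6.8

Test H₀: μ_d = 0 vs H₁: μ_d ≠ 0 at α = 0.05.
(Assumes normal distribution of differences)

Answer: t = -1.2416, fail to reject H₀

Derivation:
df = n - 1 = 21
SE = s_d/√n = 6.8/√22 = 1.4498
t = d̄/SE = -1.8/1.4498 = -1.2416
Critical value: t_{0.025,21} = ±2.080
p-value ≈ 0.2281
Decision: fail to reject H₀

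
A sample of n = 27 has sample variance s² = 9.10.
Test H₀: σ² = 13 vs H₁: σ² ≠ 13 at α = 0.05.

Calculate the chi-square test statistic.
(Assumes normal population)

df = n - 1 = 26
χ² = (n-1)s²/σ₀² = 26×9.10/13 = 18.2000
Critical values: χ²_{0.975,26} = 13.844, χ²_{0.025,26} = 41.923
Rejection region: χ² < 13.844 or χ² > 41.923
Decision: fail to reject H₀

Answer: χ² = 18.2000, fail to reject H₀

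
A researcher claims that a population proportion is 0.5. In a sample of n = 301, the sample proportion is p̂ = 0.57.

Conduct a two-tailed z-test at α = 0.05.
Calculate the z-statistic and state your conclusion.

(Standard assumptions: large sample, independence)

H₀: p = 0.5, H₁: p ≠ 0.5
Standard error: SE = √(p₀(1-p₀)/n) = √(0.5×0.5/301) = 0.028820
z-statistic: z = (p̂ - p₀)/SE = (0.57 - 0.5)/0.028820 = 2.4289
Critical value: z_0.025 = ±1.960
p-value = 0.0151
Decision: reject H₀ at α = 0.05

Answer: z = 2.4289, reject H₀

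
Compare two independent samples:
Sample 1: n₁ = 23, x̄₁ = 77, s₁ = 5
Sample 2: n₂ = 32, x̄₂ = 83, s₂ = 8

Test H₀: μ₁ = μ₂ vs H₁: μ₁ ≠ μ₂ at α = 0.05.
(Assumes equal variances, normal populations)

Pooled variance: s²_p = [22×5² + 31×8²]/(53) = 47.8113
s_p = 6.9146
SE = s_p×√(1/n₁ + 1/n₂) = 6.9146×√(1/23 + 1/32) = 1.8902
t = (x̄₁ - x̄₂)/SE = (77 - 83)/1.8902 = -3.1743
df = 53, t-critical = ±2.006
Decision: reject H₀

Answer: t = -3.1743, reject H₀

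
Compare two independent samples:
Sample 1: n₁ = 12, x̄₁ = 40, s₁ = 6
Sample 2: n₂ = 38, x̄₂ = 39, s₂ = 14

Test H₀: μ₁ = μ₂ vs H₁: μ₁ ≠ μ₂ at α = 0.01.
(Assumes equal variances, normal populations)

Pooled variance: s²_p = [11×6² + 37×14²]/(48) = 159.3333
s_p = 12.6227
SE = s_p×√(1/n₁ + 1/n₂) = 12.6227×√(1/12 + 1/38) = 4.1798
t = (x̄₁ - x̄₂)/SE = (40 - 39)/4.1798 = 0.2392
df = 48, t-critical = ±2.682
Decision: fail to reject H₀

Answer: t = 0.2392, fail to reject H₀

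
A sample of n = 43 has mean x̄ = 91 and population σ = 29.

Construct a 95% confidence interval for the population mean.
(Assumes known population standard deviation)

Answer: (82.3319, 99.6681)

Derivation:
Confidence level: 95%, α = 0.05
z_0.025 = 1.960
SE = σ/√n = 29/√43 = 4.4225
Margin of error = 1.960 × 4.4225 = 8.6681
CI: x̄ ± margin = 91 ± 8.6681
CI: (82.3319, 99.6681)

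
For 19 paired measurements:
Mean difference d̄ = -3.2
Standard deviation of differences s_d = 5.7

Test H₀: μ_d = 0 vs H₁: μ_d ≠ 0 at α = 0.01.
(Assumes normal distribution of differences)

Answer: t = -2.4470, fail to reject H₀

Derivation:
df = n - 1 = 18
SE = s_d/√n = 5.7/√19 = 1.3077
t = d̄/SE = -3.2/1.3077 = -2.4470
Critical value: t_{0.005,18} = ±2.878
p-value ≈ 0.0249
Decision: fail to reject H₀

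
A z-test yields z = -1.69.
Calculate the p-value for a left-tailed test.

For z = -1.69:
p = P(Z < -1.69) = Φ(-1.69) = 0.0455

Answer: p-value ≈ 0.0455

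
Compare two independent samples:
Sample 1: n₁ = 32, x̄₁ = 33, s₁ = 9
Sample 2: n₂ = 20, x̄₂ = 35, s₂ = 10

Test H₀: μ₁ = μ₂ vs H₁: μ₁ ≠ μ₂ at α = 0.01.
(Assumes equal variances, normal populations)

Answer: t = -0.7470, fail to reject H₀

Derivation:
Pooled variance: s²_p = [31×9² + 19×10²]/(50) = 88.2200
s_p = 9.3926
SE = s_p×√(1/n₁ + 1/n₂) = 9.3926×√(1/32 + 1/20) = 2.6773
t = (x̄₁ - x̄₂)/SE = (33 - 35)/2.6773 = -0.7470
df = 50, t-critical = ±2.678
Decision: fail to reject H₀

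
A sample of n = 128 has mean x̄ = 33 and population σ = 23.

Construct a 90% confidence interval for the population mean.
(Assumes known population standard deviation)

Confidence level: 90%, α = 0.1
z_0.05 = 1.645
SE = σ/√n = 23/√128 = 2.0329
Margin of error = 1.645 × 2.0329 = 3.3441
CI: x̄ ± margin = 33 ± 3.3441
CI: (29.6559, 36.3441)

Answer: (29.6559, 36.3441)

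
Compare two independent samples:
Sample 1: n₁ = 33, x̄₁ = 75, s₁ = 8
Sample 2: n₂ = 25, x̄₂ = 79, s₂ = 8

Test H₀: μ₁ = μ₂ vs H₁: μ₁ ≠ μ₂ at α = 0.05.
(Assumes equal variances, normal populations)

Pooled variance: s²_p = [32×8² + 24×8²]/(56) = 64.0000
s_p = 8.0000
SE = s_p×√(1/n₁ + 1/n₂) = 8.0000×√(1/33 + 1/25) = 2.1212
t = (x̄₁ - x̄₂)/SE = (75 - 79)/2.1212 = -1.8857
df = 56, t-critical = ±2.003
Decision: fail to reject H₀

Answer: t = -1.8857, fail to reject H₀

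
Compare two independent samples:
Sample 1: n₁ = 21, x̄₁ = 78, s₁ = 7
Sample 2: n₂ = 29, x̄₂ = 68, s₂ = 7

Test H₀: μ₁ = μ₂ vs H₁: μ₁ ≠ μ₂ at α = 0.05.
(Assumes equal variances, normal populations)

Answer: t = 4.9858, reject H₀

Derivation:
Pooled variance: s²_p = [20×7² + 28×7²]/(48) = 49.0000
s_p = 7.0000
SE = s_p×√(1/n₁ + 1/n₂) = 7.0000×√(1/21 + 1/29) = 2.0057
t = (x̄₁ - x̄₂)/SE = (78 - 68)/2.0057 = 4.9858
df = 48, t-critical = ±2.011
Decision: reject H₀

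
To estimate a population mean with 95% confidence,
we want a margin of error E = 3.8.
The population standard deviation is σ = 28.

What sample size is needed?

Answer: n = 209

Derivation:
z_0.025 = 1.960
n = (z×σ/E)² = (1.960×28/3.8)²
n = 208.5744
Round up: n = 209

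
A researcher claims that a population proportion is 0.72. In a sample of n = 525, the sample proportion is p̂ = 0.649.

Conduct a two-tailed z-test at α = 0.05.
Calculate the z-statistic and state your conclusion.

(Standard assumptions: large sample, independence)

H₀: p = 0.72, H₁: p ≠ 0.72
Standard error: SE = √(p₀(1-p₀)/n) = √(0.72×0.28/525) = 0.019596
z-statistic: z = (p̂ - p₀)/SE = (0.649 - 0.72)/0.019596 = -3.6232
Critical value: z_0.025 = ±1.960
p-value = 0.0003
Decision: reject H₀ at α = 0.05

Answer: z = -3.6232, reject H₀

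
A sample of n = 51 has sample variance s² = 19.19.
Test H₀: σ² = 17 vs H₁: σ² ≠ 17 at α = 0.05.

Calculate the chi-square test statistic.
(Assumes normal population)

df = n - 1 = 50
χ² = (n-1)s²/σ₀² = 50×19.19/17 = 56.4412
Critical values: χ²_{0.975,50} = 32.357, χ²_{0.025,50} = 71.420
Rejection region: χ² < 32.357 or χ² > 71.420
Decision: fail to reject H₀

Answer: χ² = 56.4412, fail to reject H₀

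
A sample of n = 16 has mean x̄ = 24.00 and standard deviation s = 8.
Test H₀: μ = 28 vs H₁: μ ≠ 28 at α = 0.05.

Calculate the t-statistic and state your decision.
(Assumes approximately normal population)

Answer: t = -2.0000, fail to reject H₀

Derivation:
df = n - 1 = 15
SE = s/√n = 8/√16 = 2.0000
t = (x̄ - μ₀)/SE = (24.00 - 28)/2.0000 = -2.0000
Critical value: t_{0.025,15} = ±2.131
p-value ≈ 0.0639
Decision: fail to reject H₀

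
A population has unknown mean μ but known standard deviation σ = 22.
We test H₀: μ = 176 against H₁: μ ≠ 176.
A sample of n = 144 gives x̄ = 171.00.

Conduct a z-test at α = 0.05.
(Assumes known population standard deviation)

Answer: z = -2.7273, reject H₀

Derivation:
Standard error: SE = σ/√n = 22/√144 = 1.8333
z-statistic: z = (x̄ - μ₀)/SE = (171.00 - 176)/1.8333 = -2.7273
Critical value: ±1.960
p-value = 0.0064
Decision: reject H₀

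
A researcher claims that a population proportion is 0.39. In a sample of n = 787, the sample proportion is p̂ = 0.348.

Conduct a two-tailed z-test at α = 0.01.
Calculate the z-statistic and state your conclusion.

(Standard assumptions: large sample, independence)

Answer: z = -2.4157, fail to reject H₀

Derivation:
H₀: p = 0.39, H₁: p ≠ 0.39
Standard error: SE = √(p₀(1-p₀)/n) = √(0.39×0.61/787) = 0.017386
z-statistic: z = (p̂ - p₀)/SE = (0.348 - 0.39)/0.017386 = -2.4157
Critical value: z_0.005 = ±2.576
p-value = 0.0157
Decision: fail to reject H₀ at α = 0.01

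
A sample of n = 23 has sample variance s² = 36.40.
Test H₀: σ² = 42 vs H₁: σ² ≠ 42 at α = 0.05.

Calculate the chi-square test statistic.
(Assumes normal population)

df = n - 1 = 22
χ² = (n-1)s²/σ₀² = 22×36.40/42 = 19.0667
Critical values: χ²_{0.975,22} = 10.982, χ²_{0.025,22} = 36.781
Rejection region: χ² < 10.982 or χ² > 36.781
Decision: fail to reject H₀

Answer: χ² = 19.0667, fail to reject H₀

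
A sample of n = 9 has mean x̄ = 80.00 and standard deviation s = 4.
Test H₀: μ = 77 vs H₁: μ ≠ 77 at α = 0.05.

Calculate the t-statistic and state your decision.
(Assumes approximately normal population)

Answer: t = 2.2501, fail to reject H₀

Derivation:
df = n - 1 = 8
SE = s/√n = 4/√9 = 1.3333
t = (x̄ - μ₀)/SE = (80.00 - 77)/1.3333 = 2.2501
Critical value: t_{0.025,8} = ±2.306
p-value ≈ 0.0546
Decision: fail to reject H₀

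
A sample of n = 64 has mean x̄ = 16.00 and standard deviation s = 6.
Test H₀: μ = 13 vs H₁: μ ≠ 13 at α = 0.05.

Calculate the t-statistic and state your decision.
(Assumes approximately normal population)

df = n - 1 = 63
SE = s/√n = 6/√64 = 0.7500
t = (x̄ - μ₀)/SE = (16.00 - 13)/0.7500 = 4.0000
Critical value: t_{0.025,63} = ±1.998
p-value ≈ 0.0002
Decision: reject H₀

Answer: t = 4.0000, reject H₀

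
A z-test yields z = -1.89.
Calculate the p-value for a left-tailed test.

For z = -1.89:
p = P(Z < -1.89) = Φ(-1.89) = 0.0294

Answer: p-value ≈ 0.0294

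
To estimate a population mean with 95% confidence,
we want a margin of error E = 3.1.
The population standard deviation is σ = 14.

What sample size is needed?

Answer: n = 79

Derivation:
z_0.025 = 1.960
n = (z×σ/E)² = (1.960×14/3.1)²
n = 78.3511
Round up: n = 79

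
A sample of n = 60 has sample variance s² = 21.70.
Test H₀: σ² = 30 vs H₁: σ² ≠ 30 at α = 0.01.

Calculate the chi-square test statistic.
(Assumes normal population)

df = n - 1 = 59
χ² = (n-1)s²/σ₀² = 59×21.70/30 = 42.6767
Critical values: χ²_{0.995,59} = 34.770, χ²_{0.005,59} = 90.715
Rejection region: χ² < 34.770 or χ² > 90.715
Decision: fail to reject H₀

Answer: χ² = 42.6767, fail to reject H₀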